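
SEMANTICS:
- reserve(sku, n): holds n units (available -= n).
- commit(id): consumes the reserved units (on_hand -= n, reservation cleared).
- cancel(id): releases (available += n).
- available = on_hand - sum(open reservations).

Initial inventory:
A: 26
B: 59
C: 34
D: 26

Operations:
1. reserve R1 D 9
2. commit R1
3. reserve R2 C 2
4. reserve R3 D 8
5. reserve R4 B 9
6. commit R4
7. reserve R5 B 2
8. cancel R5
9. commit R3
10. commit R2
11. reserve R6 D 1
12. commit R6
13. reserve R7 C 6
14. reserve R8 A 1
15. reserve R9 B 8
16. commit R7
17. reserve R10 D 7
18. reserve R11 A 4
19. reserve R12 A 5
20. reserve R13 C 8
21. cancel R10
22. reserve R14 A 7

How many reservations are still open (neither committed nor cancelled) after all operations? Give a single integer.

Step 1: reserve R1 D 9 -> on_hand[A=26 B=59 C=34 D=26] avail[A=26 B=59 C=34 D=17] open={R1}
Step 2: commit R1 -> on_hand[A=26 B=59 C=34 D=17] avail[A=26 B=59 C=34 D=17] open={}
Step 3: reserve R2 C 2 -> on_hand[A=26 B=59 C=34 D=17] avail[A=26 B=59 C=32 D=17] open={R2}
Step 4: reserve R3 D 8 -> on_hand[A=26 B=59 C=34 D=17] avail[A=26 B=59 C=32 D=9] open={R2,R3}
Step 5: reserve R4 B 9 -> on_hand[A=26 B=59 C=34 D=17] avail[A=26 B=50 C=32 D=9] open={R2,R3,R4}
Step 6: commit R4 -> on_hand[A=26 B=50 C=34 D=17] avail[A=26 B=50 C=32 D=9] open={R2,R3}
Step 7: reserve R5 B 2 -> on_hand[A=26 B=50 C=34 D=17] avail[A=26 B=48 C=32 D=9] open={R2,R3,R5}
Step 8: cancel R5 -> on_hand[A=26 B=50 C=34 D=17] avail[A=26 B=50 C=32 D=9] open={R2,R3}
Step 9: commit R3 -> on_hand[A=26 B=50 C=34 D=9] avail[A=26 B=50 C=32 D=9] open={R2}
Step 10: commit R2 -> on_hand[A=26 B=50 C=32 D=9] avail[A=26 B=50 C=32 D=9] open={}
Step 11: reserve R6 D 1 -> on_hand[A=26 B=50 C=32 D=9] avail[A=26 B=50 C=32 D=8] open={R6}
Step 12: commit R6 -> on_hand[A=26 B=50 C=32 D=8] avail[A=26 B=50 C=32 D=8] open={}
Step 13: reserve R7 C 6 -> on_hand[A=26 B=50 C=32 D=8] avail[A=26 B=50 C=26 D=8] open={R7}
Step 14: reserve R8 A 1 -> on_hand[A=26 B=50 C=32 D=8] avail[A=25 B=50 C=26 D=8] open={R7,R8}
Step 15: reserve R9 B 8 -> on_hand[A=26 B=50 C=32 D=8] avail[A=25 B=42 C=26 D=8] open={R7,R8,R9}
Step 16: commit R7 -> on_hand[A=26 B=50 C=26 D=8] avail[A=25 B=42 C=26 D=8] open={R8,R9}
Step 17: reserve R10 D 7 -> on_hand[A=26 B=50 C=26 D=8] avail[A=25 B=42 C=26 D=1] open={R10,R8,R9}
Step 18: reserve R11 A 4 -> on_hand[A=26 B=50 C=26 D=8] avail[A=21 B=42 C=26 D=1] open={R10,R11,R8,R9}
Step 19: reserve R12 A 5 -> on_hand[A=26 B=50 C=26 D=8] avail[A=16 B=42 C=26 D=1] open={R10,R11,R12,R8,R9}
Step 20: reserve R13 C 8 -> on_hand[A=26 B=50 C=26 D=8] avail[A=16 B=42 C=18 D=1] open={R10,R11,R12,R13,R8,R9}
Step 21: cancel R10 -> on_hand[A=26 B=50 C=26 D=8] avail[A=16 B=42 C=18 D=8] open={R11,R12,R13,R8,R9}
Step 22: reserve R14 A 7 -> on_hand[A=26 B=50 C=26 D=8] avail[A=9 B=42 C=18 D=8] open={R11,R12,R13,R14,R8,R9}
Open reservations: ['R11', 'R12', 'R13', 'R14', 'R8', 'R9'] -> 6

Answer: 6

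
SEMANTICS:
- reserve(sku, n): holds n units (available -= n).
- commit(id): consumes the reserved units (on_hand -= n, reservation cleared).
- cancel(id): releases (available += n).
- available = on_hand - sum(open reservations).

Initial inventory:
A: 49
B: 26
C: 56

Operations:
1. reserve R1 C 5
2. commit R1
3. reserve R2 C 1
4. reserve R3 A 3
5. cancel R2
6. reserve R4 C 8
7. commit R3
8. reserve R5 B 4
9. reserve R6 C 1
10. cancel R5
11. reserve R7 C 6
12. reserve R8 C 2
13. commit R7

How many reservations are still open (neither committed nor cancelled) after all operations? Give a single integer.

Step 1: reserve R1 C 5 -> on_hand[A=49 B=26 C=56] avail[A=49 B=26 C=51] open={R1}
Step 2: commit R1 -> on_hand[A=49 B=26 C=51] avail[A=49 B=26 C=51] open={}
Step 3: reserve R2 C 1 -> on_hand[A=49 B=26 C=51] avail[A=49 B=26 C=50] open={R2}
Step 4: reserve R3 A 3 -> on_hand[A=49 B=26 C=51] avail[A=46 B=26 C=50] open={R2,R3}
Step 5: cancel R2 -> on_hand[A=49 B=26 C=51] avail[A=46 B=26 C=51] open={R3}
Step 6: reserve R4 C 8 -> on_hand[A=49 B=26 C=51] avail[A=46 B=26 C=43] open={R3,R4}
Step 7: commit R3 -> on_hand[A=46 B=26 C=51] avail[A=46 B=26 C=43] open={R4}
Step 8: reserve R5 B 4 -> on_hand[A=46 B=26 C=51] avail[A=46 B=22 C=43] open={R4,R5}
Step 9: reserve R6 C 1 -> on_hand[A=46 B=26 C=51] avail[A=46 B=22 C=42] open={R4,R5,R6}
Step 10: cancel R5 -> on_hand[A=46 B=26 C=51] avail[A=46 B=26 C=42] open={R4,R6}
Step 11: reserve R7 C 6 -> on_hand[A=46 B=26 C=51] avail[A=46 B=26 C=36] open={R4,R6,R7}
Step 12: reserve R8 C 2 -> on_hand[A=46 B=26 C=51] avail[A=46 B=26 C=34] open={R4,R6,R7,R8}
Step 13: commit R7 -> on_hand[A=46 B=26 C=45] avail[A=46 B=26 C=34] open={R4,R6,R8}
Open reservations: ['R4', 'R6', 'R8'] -> 3

Answer: 3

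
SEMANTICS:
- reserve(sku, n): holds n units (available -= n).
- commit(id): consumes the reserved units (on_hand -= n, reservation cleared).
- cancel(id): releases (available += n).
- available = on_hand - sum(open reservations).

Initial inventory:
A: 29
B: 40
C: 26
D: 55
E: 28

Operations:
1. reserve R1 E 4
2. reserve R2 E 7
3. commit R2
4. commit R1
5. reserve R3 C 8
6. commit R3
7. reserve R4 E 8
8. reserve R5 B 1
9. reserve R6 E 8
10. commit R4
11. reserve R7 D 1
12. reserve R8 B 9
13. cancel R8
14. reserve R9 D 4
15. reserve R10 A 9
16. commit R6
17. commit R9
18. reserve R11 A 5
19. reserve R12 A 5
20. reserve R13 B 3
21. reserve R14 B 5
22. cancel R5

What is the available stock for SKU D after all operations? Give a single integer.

Step 1: reserve R1 E 4 -> on_hand[A=29 B=40 C=26 D=55 E=28] avail[A=29 B=40 C=26 D=55 E=24] open={R1}
Step 2: reserve R2 E 7 -> on_hand[A=29 B=40 C=26 D=55 E=28] avail[A=29 B=40 C=26 D=55 E=17] open={R1,R2}
Step 3: commit R2 -> on_hand[A=29 B=40 C=26 D=55 E=21] avail[A=29 B=40 C=26 D=55 E=17] open={R1}
Step 4: commit R1 -> on_hand[A=29 B=40 C=26 D=55 E=17] avail[A=29 B=40 C=26 D=55 E=17] open={}
Step 5: reserve R3 C 8 -> on_hand[A=29 B=40 C=26 D=55 E=17] avail[A=29 B=40 C=18 D=55 E=17] open={R3}
Step 6: commit R3 -> on_hand[A=29 B=40 C=18 D=55 E=17] avail[A=29 B=40 C=18 D=55 E=17] open={}
Step 7: reserve R4 E 8 -> on_hand[A=29 B=40 C=18 D=55 E=17] avail[A=29 B=40 C=18 D=55 E=9] open={R4}
Step 8: reserve R5 B 1 -> on_hand[A=29 B=40 C=18 D=55 E=17] avail[A=29 B=39 C=18 D=55 E=9] open={R4,R5}
Step 9: reserve R6 E 8 -> on_hand[A=29 B=40 C=18 D=55 E=17] avail[A=29 B=39 C=18 D=55 E=1] open={R4,R5,R6}
Step 10: commit R4 -> on_hand[A=29 B=40 C=18 D=55 E=9] avail[A=29 B=39 C=18 D=55 E=1] open={R5,R6}
Step 11: reserve R7 D 1 -> on_hand[A=29 B=40 C=18 D=55 E=9] avail[A=29 B=39 C=18 D=54 E=1] open={R5,R6,R7}
Step 12: reserve R8 B 9 -> on_hand[A=29 B=40 C=18 D=55 E=9] avail[A=29 B=30 C=18 D=54 E=1] open={R5,R6,R7,R8}
Step 13: cancel R8 -> on_hand[A=29 B=40 C=18 D=55 E=9] avail[A=29 B=39 C=18 D=54 E=1] open={R5,R6,R7}
Step 14: reserve R9 D 4 -> on_hand[A=29 B=40 C=18 D=55 E=9] avail[A=29 B=39 C=18 D=50 E=1] open={R5,R6,R7,R9}
Step 15: reserve R10 A 9 -> on_hand[A=29 B=40 C=18 D=55 E=9] avail[A=20 B=39 C=18 D=50 E=1] open={R10,R5,R6,R7,R9}
Step 16: commit R6 -> on_hand[A=29 B=40 C=18 D=55 E=1] avail[A=20 B=39 C=18 D=50 E=1] open={R10,R5,R7,R9}
Step 17: commit R9 -> on_hand[A=29 B=40 C=18 D=51 E=1] avail[A=20 B=39 C=18 D=50 E=1] open={R10,R5,R7}
Step 18: reserve R11 A 5 -> on_hand[A=29 B=40 C=18 D=51 E=1] avail[A=15 B=39 C=18 D=50 E=1] open={R10,R11,R5,R7}
Step 19: reserve R12 A 5 -> on_hand[A=29 B=40 C=18 D=51 E=1] avail[A=10 B=39 C=18 D=50 E=1] open={R10,R11,R12,R5,R7}
Step 20: reserve R13 B 3 -> on_hand[A=29 B=40 C=18 D=51 E=1] avail[A=10 B=36 C=18 D=50 E=1] open={R10,R11,R12,R13,R5,R7}
Step 21: reserve R14 B 5 -> on_hand[A=29 B=40 C=18 D=51 E=1] avail[A=10 B=31 C=18 D=50 E=1] open={R10,R11,R12,R13,R14,R5,R7}
Step 22: cancel R5 -> on_hand[A=29 B=40 C=18 D=51 E=1] avail[A=10 B=32 C=18 D=50 E=1] open={R10,R11,R12,R13,R14,R7}
Final available[D] = 50

Answer: 50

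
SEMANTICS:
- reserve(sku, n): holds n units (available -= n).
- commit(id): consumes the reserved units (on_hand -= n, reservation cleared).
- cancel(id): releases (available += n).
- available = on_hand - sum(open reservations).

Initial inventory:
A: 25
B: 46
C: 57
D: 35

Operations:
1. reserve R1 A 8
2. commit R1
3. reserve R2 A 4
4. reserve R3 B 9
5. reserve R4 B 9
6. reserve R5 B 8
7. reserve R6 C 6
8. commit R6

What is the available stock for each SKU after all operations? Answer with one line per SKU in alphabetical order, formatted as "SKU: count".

Answer: A: 13
B: 20
C: 51
D: 35

Derivation:
Step 1: reserve R1 A 8 -> on_hand[A=25 B=46 C=57 D=35] avail[A=17 B=46 C=57 D=35] open={R1}
Step 2: commit R1 -> on_hand[A=17 B=46 C=57 D=35] avail[A=17 B=46 C=57 D=35] open={}
Step 3: reserve R2 A 4 -> on_hand[A=17 B=46 C=57 D=35] avail[A=13 B=46 C=57 D=35] open={R2}
Step 4: reserve R3 B 9 -> on_hand[A=17 B=46 C=57 D=35] avail[A=13 B=37 C=57 D=35] open={R2,R3}
Step 5: reserve R4 B 9 -> on_hand[A=17 B=46 C=57 D=35] avail[A=13 B=28 C=57 D=35] open={R2,R3,R4}
Step 6: reserve R5 B 8 -> on_hand[A=17 B=46 C=57 D=35] avail[A=13 B=20 C=57 D=35] open={R2,R3,R4,R5}
Step 7: reserve R6 C 6 -> on_hand[A=17 B=46 C=57 D=35] avail[A=13 B=20 C=51 D=35] open={R2,R3,R4,R5,R6}
Step 8: commit R6 -> on_hand[A=17 B=46 C=51 D=35] avail[A=13 B=20 C=51 D=35] open={R2,R3,R4,R5}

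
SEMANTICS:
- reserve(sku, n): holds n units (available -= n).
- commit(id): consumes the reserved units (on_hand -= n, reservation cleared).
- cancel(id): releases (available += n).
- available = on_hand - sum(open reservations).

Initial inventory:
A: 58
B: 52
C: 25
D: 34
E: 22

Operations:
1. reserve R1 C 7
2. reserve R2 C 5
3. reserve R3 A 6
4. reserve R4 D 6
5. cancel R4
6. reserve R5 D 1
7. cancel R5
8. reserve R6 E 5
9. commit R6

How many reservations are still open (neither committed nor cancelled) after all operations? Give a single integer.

Answer: 3

Derivation:
Step 1: reserve R1 C 7 -> on_hand[A=58 B=52 C=25 D=34 E=22] avail[A=58 B=52 C=18 D=34 E=22] open={R1}
Step 2: reserve R2 C 5 -> on_hand[A=58 B=52 C=25 D=34 E=22] avail[A=58 B=52 C=13 D=34 E=22] open={R1,R2}
Step 3: reserve R3 A 6 -> on_hand[A=58 B=52 C=25 D=34 E=22] avail[A=52 B=52 C=13 D=34 E=22] open={R1,R2,R3}
Step 4: reserve R4 D 6 -> on_hand[A=58 B=52 C=25 D=34 E=22] avail[A=52 B=52 C=13 D=28 E=22] open={R1,R2,R3,R4}
Step 5: cancel R4 -> on_hand[A=58 B=52 C=25 D=34 E=22] avail[A=52 B=52 C=13 D=34 E=22] open={R1,R2,R3}
Step 6: reserve R5 D 1 -> on_hand[A=58 B=52 C=25 D=34 E=22] avail[A=52 B=52 C=13 D=33 E=22] open={R1,R2,R3,R5}
Step 7: cancel R5 -> on_hand[A=58 B=52 C=25 D=34 E=22] avail[A=52 B=52 C=13 D=34 E=22] open={R1,R2,R3}
Step 8: reserve R6 E 5 -> on_hand[A=58 B=52 C=25 D=34 E=22] avail[A=52 B=52 C=13 D=34 E=17] open={R1,R2,R3,R6}
Step 9: commit R6 -> on_hand[A=58 B=52 C=25 D=34 E=17] avail[A=52 B=52 C=13 D=34 E=17] open={R1,R2,R3}
Open reservations: ['R1', 'R2', 'R3'] -> 3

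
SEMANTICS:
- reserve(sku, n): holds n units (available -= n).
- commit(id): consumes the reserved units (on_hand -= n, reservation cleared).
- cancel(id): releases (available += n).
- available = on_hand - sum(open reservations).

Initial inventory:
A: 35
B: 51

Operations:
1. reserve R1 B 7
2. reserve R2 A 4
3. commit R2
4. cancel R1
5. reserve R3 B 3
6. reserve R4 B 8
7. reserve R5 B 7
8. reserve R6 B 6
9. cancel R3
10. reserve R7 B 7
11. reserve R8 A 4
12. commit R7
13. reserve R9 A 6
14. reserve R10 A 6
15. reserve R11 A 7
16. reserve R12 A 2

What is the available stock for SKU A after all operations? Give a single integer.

Step 1: reserve R1 B 7 -> on_hand[A=35 B=51] avail[A=35 B=44] open={R1}
Step 2: reserve R2 A 4 -> on_hand[A=35 B=51] avail[A=31 B=44] open={R1,R2}
Step 3: commit R2 -> on_hand[A=31 B=51] avail[A=31 B=44] open={R1}
Step 4: cancel R1 -> on_hand[A=31 B=51] avail[A=31 B=51] open={}
Step 5: reserve R3 B 3 -> on_hand[A=31 B=51] avail[A=31 B=48] open={R3}
Step 6: reserve R4 B 8 -> on_hand[A=31 B=51] avail[A=31 B=40] open={R3,R4}
Step 7: reserve R5 B 7 -> on_hand[A=31 B=51] avail[A=31 B=33] open={R3,R4,R5}
Step 8: reserve R6 B 6 -> on_hand[A=31 B=51] avail[A=31 B=27] open={R3,R4,R5,R6}
Step 9: cancel R3 -> on_hand[A=31 B=51] avail[A=31 B=30] open={R4,R5,R6}
Step 10: reserve R7 B 7 -> on_hand[A=31 B=51] avail[A=31 B=23] open={R4,R5,R6,R7}
Step 11: reserve R8 A 4 -> on_hand[A=31 B=51] avail[A=27 B=23] open={R4,R5,R6,R7,R8}
Step 12: commit R7 -> on_hand[A=31 B=44] avail[A=27 B=23] open={R4,R5,R6,R8}
Step 13: reserve R9 A 6 -> on_hand[A=31 B=44] avail[A=21 B=23] open={R4,R5,R6,R8,R9}
Step 14: reserve R10 A 6 -> on_hand[A=31 B=44] avail[A=15 B=23] open={R10,R4,R5,R6,R8,R9}
Step 15: reserve R11 A 7 -> on_hand[A=31 B=44] avail[A=8 B=23] open={R10,R11,R4,R5,R6,R8,R9}
Step 16: reserve R12 A 2 -> on_hand[A=31 B=44] avail[A=6 B=23] open={R10,R11,R12,R4,R5,R6,R8,R9}
Final available[A] = 6

Answer: 6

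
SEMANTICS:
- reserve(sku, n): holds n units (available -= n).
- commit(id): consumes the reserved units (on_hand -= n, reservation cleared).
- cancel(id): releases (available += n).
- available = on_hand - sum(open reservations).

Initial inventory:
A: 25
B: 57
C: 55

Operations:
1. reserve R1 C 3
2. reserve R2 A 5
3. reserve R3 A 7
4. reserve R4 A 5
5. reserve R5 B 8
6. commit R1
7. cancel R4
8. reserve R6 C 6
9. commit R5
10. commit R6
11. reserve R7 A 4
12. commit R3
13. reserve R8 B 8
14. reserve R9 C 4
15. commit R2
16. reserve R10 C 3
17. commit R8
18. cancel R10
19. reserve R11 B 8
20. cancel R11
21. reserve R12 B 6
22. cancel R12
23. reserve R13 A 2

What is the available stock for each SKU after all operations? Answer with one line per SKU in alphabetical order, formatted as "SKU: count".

Step 1: reserve R1 C 3 -> on_hand[A=25 B=57 C=55] avail[A=25 B=57 C=52] open={R1}
Step 2: reserve R2 A 5 -> on_hand[A=25 B=57 C=55] avail[A=20 B=57 C=52] open={R1,R2}
Step 3: reserve R3 A 7 -> on_hand[A=25 B=57 C=55] avail[A=13 B=57 C=52] open={R1,R2,R3}
Step 4: reserve R4 A 5 -> on_hand[A=25 B=57 C=55] avail[A=8 B=57 C=52] open={R1,R2,R3,R4}
Step 5: reserve R5 B 8 -> on_hand[A=25 B=57 C=55] avail[A=8 B=49 C=52] open={R1,R2,R3,R4,R5}
Step 6: commit R1 -> on_hand[A=25 B=57 C=52] avail[A=8 B=49 C=52] open={R2,R3,R4,R5}
Step 7: cancel R4 -> on_hand[A=25 B=57 C=52] avail[A=13 B=49 C=52] open={R2,R3,R5}
Step 8: reserve R6 C 6 -> on_hand[A=25 B=57 C=52] avail[A=13 B=49 C=46] open={R2,R3,R5,R6}
Step 9: commit R5 -> on_hand[A=25 B=49 C=52] avail[A=13 B=49 C=46] open={R2,R3,R6}
Step 10: commit R6 -> on_hand[A=25 B=49 C=46] avail[A=13 B=49 C=46] open={R2,R3}
Step 11: reserve R7 A 4 -> on_hand[A=25 B=49 C=46] avail[A=9 B=49 C=46] open={R2,R3,R7}
Step 12: commit R3 -> on_hand[A=18 B=49 C=46] avail[A=9 B=49 C=46] open={R2,R7}
Step 13: reserve R8 B 8 -> on_hand[A=18 B=49 C=46] avail[A=9 B=41 C=46] open={R2,R7,R8}
Step 14: reserve R9 C 4 -> on_hand[A=18 B=49 C=46] avail[A=9 B=41 C=42] open={R2,R7,R8,R9}
Step 15: commit R2 -> on_hand[A=13 B=49 C=46] avail[A=9 B=41 C=42] open={R7,R8,R9}
Step 16: reserve R10 C 3 -> on_hand[A=13 B=49 C=46] avail[A=9 B=41 C=39] open={R10,R7,R8,R9}
Step 17: commit R8 -> on_hand[A=13 B=41 C=46] avail[A=9 B=41 C=39] open={R10,R7,R9}
Step 18: cancel R10 -> on_hand[A=13 B=41 C=46] avail[A=9 B=41 C=42] open={R7,R9}
Step 19: reserve R11 B 8 -> on_hand[A=13 B=41 C=46] avail[A=9 B=33 C=42] open={R11,R7,R9}
Step 20: cancel R11 -> on_hand[A=13 B=41 C=46] avail[A=9 B=41 C=42] open={R7,R9}
Step 21: reserve R12 B 6 -> on_hand[A=13 B=41 C=46] avail[A=9 B=35 C=42] open={R12,R7,R9}
Step 22: cancel R12 -> on_hand[A=13 B=41 C=46] avail[A=9 B=41 C=42] open={R7,R9}
Step 23: reserve R13 A 2 -> on_hand[A=13 B=41 C=46] avail[A=7 B=41 C=42] open={R13,R7,R9}

Answer: A: 7
B: 41
C: 42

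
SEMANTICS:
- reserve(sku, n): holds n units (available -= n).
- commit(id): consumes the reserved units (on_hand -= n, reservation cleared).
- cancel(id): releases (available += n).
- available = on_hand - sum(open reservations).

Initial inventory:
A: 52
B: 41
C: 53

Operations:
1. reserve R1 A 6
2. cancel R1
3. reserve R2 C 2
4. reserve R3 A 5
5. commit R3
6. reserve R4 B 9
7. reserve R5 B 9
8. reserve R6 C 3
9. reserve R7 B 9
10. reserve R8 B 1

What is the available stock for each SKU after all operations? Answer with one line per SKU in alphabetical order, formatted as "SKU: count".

Answer: A: 47
B: 13
C: 48

Derivation:
Step 1: reserve R1 A 6 -> on_hand[A=52 B=41 C=53] avail[A=46 B=41 C=53] open={R1}
Step 2: cancel R1 -> on_hand[A=52 B=41 C=53] avail[A=52 B=41 C=53] open={}
Step 3: reserve R2 C 2 -> on_hand[A=52 B=41 C=53] avail[A=52 B=41 C=51] open={R2}
Step 4: reserve R3 A 5 -> on_hand[A=52 B=41 C=53] avail[A=47 B=41 C=51] open={R2,R3}
Step 5: commit R3 -> on_hand[A=47 B=41 C=53] avail[A=47 B=41 C=51] open={R2}
Step 6: reserve R4 B 9 -> on_hand[A=47 B=41 C=53] avail[A=47 B=32 C=51] open={R2,R4}
Step 7: reserve R5 B 9 -> on_hand[A=47 B=41 C=53] avail[A=47 B=23 C=51] open={R2,R4,R5}
Step 8: reserve R6 C 3 -> on_hand[A=47 B=41 C=53] avail[A=47 B=23 C=48] open={R2,R4,R5,R6}
Step 9: reserve R7 B 9 -> on_hand[A=47 B=41 C=53] avail[A=47 B=14 C=48] open={R2,R4,R5,R6,R7}
Step 10: reserve R8 B 1 -> on_hand[A=47 B=41 C=53] avail[A=47 B=13 C=48] open={R2,R4,R5,R6,R7,R8}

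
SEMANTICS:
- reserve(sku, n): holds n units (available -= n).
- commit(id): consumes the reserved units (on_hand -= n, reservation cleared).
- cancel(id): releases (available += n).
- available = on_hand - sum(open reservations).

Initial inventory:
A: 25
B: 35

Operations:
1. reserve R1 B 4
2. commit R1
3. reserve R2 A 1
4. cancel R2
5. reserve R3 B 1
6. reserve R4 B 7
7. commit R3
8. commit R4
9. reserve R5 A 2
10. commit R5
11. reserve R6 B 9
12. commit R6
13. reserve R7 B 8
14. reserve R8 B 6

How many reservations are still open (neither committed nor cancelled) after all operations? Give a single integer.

Answer: 2

Derivation:
Step 1: reserve R1 B 4 -> on_hand[A=25 B=35] avail[A=25 B=31] open={R1}
Step 2: commit R1 -> on_hand[A=25 B=31] avail[A=25 B=31] open={}
Step 3: reserve R2 A 1 -> on_hand[A=25 B=31] avail[A=24 B=31] open={R2}
Step 4: cancel R2 -> on_hand[A=25 B=31] avail[A=25 B=31] open={}
Step 5: reserve R3 B 1 -> on_hand[A=25 B=31] avail[A=25 B=30] open={R3}
Step 6: reserve R4 B 7 -> on_hand[A=25 B=31] avail[A=25 B=23] open={R3,R4}
Step 7: commit R3 -> on_hand[A=25 B=30] avail[A=25 B=23] open={R4}
Step 8: commit R4 -> on_hand[A=25 B=23] avail[A=25 B=23] open={}
Step 9: reserve R5 A 2 -> on_hand[A=25 B=23] avail[A=23 B=23] open={R5}
Step 10: commit R5 -> on_hand[A=23 B=23] avail[A=23 B=23] open={}
Step 11: reserve R6 B 9 -> on_hand[A=23 B=23] avail[A=23 B=14] open={R6}
Step 12: commit R6 -> on_hand[A=23 B=14] avail[A=23 B=14] open={}
Step 13: reserve R7 B 8 -> on_hand[A=23 B=14] avail[A=23 B=6] open={R7}
Step 14: reserve R8 B 6 -> on_hand[A=23 B=14] avail[A=23 B=0] open={R7,R8}
Open reservations: ['R7', 'R8'] -> 2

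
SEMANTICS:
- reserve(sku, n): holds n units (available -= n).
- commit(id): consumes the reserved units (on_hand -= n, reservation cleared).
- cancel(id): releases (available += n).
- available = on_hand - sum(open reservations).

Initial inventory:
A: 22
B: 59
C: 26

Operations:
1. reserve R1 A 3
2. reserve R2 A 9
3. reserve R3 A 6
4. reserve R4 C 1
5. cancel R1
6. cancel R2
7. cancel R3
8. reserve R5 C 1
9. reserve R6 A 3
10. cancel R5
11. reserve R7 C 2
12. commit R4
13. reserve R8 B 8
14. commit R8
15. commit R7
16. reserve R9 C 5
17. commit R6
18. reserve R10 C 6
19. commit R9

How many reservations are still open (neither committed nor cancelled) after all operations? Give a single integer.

Step 1: reserve R1 A 3 -> on_hand[A=22 B=59 C=26] avail[A=19 B=59 C=26] open={R1}
Step 2: reserve R2 A 9 -> on_hand[A=22 B=59 C=26] avail[A=10 B=59 C=26] open={R1,R2}
Step 3: reserve R3 A 6 -> on_hand[A=22 B=59 C=26] avail[A=4 B=59 C=26] open={R1,R2,R3}
Step 4: reserve R4 C 1 -> on_hand[A=22 B=59 C=26] avail[A=4 B=59 C=25] open={R1,R2,R3,R4}
Step 5: cancel R1 -> on_hand[A=22 B=59 C=26] avail[A=7 B=59 C=25] open={R2,R3,R4}
Step 6: cancel R2 -> on_hand[A=22 B=59 C=26] avail[A=16 B=59 C=25] open={R3,R4}
Step 7: cancel R3 -> on_hand[A=22 B=59 C=26] avail[A=22 B=59 C=25] open={R4}
Step 8: reserve R5 C 1 -> on_hand[A=22 B=59 C=26] avail[A=22 B=59 C=24] open={R4,R5}
Step 9: reserve R6 A 3 -> on_hand[A=22 B=59 C=26] avail[A=19 B=59 C=24] open={R4,R5,R6}
Step 10: cancel R5 -> on_hand[A=22 B=59 C=26] avail[A=19 B=59 C=25] open={R4,R6}
Step 11: reserve R7 C 2 -> on_hand[A=22 B=59 C=26] avail[A=19 B=59 C=23] open={R4,R6,R7}
Step 12: commit R4 -> on_hand[A=22 B=59 C=25] avail[A=19 B=59 C=23] open={R6,R7}
Step 13: reserve R8 B 8 -> on_hand[A=22 B=59 C=25] avail[A=19 B=51 C=23] open={R6,R7,R8}
Step 14: commit R8 -> on_hand[A=22 B=51 C=25] avail[A=19 B=51 C=23] open={R6,R7}
Step 15: commit R7 -> on_hand[A=22 B=51 C=23] avail[A=19 B=51 C=23] open={R6}
Step 16: reserve R9 C 5 -> on_hand[A=22 B=51 C=23] avail[A=19 B=51 C=18] open={R6,R9}
Step 17: commit R6 -> on_hand[A=19 B=51 C=23] avail[A=19 B=51 C=18] open={R9}
Step 18: reserve R10 C 6 -> on_hand[A=19 B=51 C=23] avail[A=19 B=51 C=12] open={R10,R9}
Step 19: commit R9 -> on_hand[A=19 B=51 C=18] avail[A=19 B=51 C=12] open={R10}
Open reservations: ['R10'] -> 1

Answer: 1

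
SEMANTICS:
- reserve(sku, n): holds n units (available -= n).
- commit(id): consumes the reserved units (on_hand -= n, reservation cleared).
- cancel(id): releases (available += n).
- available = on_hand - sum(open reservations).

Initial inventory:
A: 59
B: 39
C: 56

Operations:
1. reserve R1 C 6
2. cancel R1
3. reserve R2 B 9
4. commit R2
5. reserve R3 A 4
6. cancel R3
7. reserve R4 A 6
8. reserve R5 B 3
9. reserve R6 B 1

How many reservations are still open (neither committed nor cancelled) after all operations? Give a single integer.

Answer: 3

Derivation:
Step 1: reserve R1 C 6 -> on_hand[A=59 B=39 C=56] avail[A=59 B=39 C=50] open={R1}
Step 2: cancel R1 -> on_hand[A=59 B=39 C=56] avail[A=59 B=39 C=56] open={}
Step 3: reserve R2 B 9 -> on_hand[A=59 B=39 C=56] avail[A=59 B=30 C=56] open={R2}
Step 4: commit R2 -> on_hand[A=59 B=30 C=56] avail[A=59 B=30 C=56] open={}
Step 5: reserve R3 A 4 -> on_hand[A=59 B=30 C=56] avail[A=55 B=30 C=56] open={R3}
Step 6: cancel R3 -> on_hand[A=59 B=30 C=56] avail[A=59 B=30 C=56] open={}
Step 7: reserve R4 A 6 -> on_hand[A=59 B=30 C=56] avail[A=53 B=30 C=56] open={R4}
Step 8: reserve R5 B 3 -> on_hand[A=59 B=30 C=56] avail[A=53 B=27 C=56] open={R4,R5}
Step 9: reserve R6 B 1 -> on_hand[A=59 B=30 C=56] avail[A=53 B=26 C=56] open={R4,R5,R6}
Open reservations: ['R4', 'R5', 'R6'] -> 3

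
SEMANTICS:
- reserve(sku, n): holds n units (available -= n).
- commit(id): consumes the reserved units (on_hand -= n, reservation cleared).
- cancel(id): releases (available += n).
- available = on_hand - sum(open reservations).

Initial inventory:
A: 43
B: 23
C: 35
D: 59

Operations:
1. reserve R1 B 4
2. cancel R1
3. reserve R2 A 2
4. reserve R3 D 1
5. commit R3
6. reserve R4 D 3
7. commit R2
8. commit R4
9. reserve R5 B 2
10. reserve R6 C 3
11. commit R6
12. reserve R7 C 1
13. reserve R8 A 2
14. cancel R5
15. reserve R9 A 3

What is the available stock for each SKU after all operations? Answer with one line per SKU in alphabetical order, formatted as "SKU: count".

Step 1: reserve R1 B 4 -> on_hand[A=43 B=23 C=35 D=59] avail[A=43 B=19 C=35 D=59] open={R1}
Step 2: cancel R1 -> on_hand[A=43 B=23 C=35 D=59] avail[A=43 B=23 C=35 D=59] open={}
Step 3: reserve R2 A 2 -> on_hand[A=43 B=23 C=35 D=59] avail[A=41 B=23 C=35 D=59] open={R2}
Step 4: reserve R3 D 1 -> on_hand[A=43 B=23 C=35 D=59] avail[A=41 B=23 C=35 D=58] open={R2,R3}
Step 5: commit R3 -> on_hand[A=43 B=23 C=35 D=58] avail[A=41 B=23 C=35 D=58] open={R2}
Step 6: reserve R4 D 3 -> on_hand[A=43 B=23 C=35 D=58] avail[A=41 B=23 C=35 D=55] open={R2,R4}
Step 7: commit R2 -> on_hand[A=41 B=23 C=35 D=58] avail[A=41 B=23 C=35 D=55] open={R4}
Step 8: commit R4 -> on_hand[A=41 B=23 C=35 D=55] avail[A=41 B=23 C=35 D=55] open={}
Step 9: reserve R5 B 2 -> on_hand[A=41 B=23 C=35 D=55] avail[A=41 B=21 C=35 D=55] open={R5}
Step 10: reserve R6 C 3 -> on_hand[A=41 B=23 C=35 D=55] avail[A=41 B=21 C=32 D=55] open={R5,R6}
Step 11: commit R6 -> on_hand[A=41 B=23 C=32 D=55] avail[A=41 B=21 C=32 D=55] open={R5}
Step 12: reserve R7 C 1 -> on_hand[A=41 B=23 C=32 D=55] avail[A=41 B=21 C=31 D=55] open={R5,R7}
Step 13: reserve R8 A 2 -> on_hand[A=41 B=23 C=32 D=55] avail[A=39 B=21 C=31 D=55] open={R5,R7,R8}
Step 14: cancel R5 -> on_hand[A=41 B=23 C=32 D=55] avail[A=39 B=23 C=31 D=55] open={R7,R8}
Step 15: reserve R9 A 3 -> on_hand[A=41 B=23 C=32 D=55] avail[A=36 B=23 C=31 D=55] open={R7,R8,R9}

Answer: A: 36
B: 23
C: 31
D: 55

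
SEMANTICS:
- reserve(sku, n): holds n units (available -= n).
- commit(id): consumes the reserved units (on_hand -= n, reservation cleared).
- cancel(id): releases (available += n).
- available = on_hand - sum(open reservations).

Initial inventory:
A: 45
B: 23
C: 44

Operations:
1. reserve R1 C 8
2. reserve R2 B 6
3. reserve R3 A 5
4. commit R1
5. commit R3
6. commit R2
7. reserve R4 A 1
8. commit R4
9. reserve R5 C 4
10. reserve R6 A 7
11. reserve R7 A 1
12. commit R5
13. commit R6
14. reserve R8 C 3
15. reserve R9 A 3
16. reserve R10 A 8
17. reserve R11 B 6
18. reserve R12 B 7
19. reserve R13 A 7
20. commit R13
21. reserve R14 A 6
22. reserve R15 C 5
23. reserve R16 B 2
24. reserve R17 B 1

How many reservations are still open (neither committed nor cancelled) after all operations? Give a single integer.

Answer: 10

Derivation:
Step 1: reserve R1 C 8 -> on_hand[A=45 B=23 C=44] avail[A=45 B=23 C=36] open={R1}
Step 2: reserve R2 B 6 -> on_hand[A=45 B=23 C=44] avail[A=45 B=17 C=36] open={R1,R2}
Step 3: reserve R3 A 5 -> on_hand[A=45 B=23 C=44] avail[A=40 B=17 C=36] open={R1,R2,R3}
Step 4: commit R1 -> on_hand[A=45 B=23 C=36] avail[A=40 B=17 C=36] open={R2,R3}
Step 5: commit R3 -> on_hand[A=40 B=23 C=36] avail[A=40 B=17 C=36] open={R2}
Step 6: commit R2 -> on_hand[A=40 B=17 C=36] avail[A=40 B=17 C=36] open={}
Step 7: reserve R4 A 1 -> on_hand[A=40 B=17 C=36] avail[A=39 B=17 C=36] open={R4}
Step 8: commit R4 -> on_hand[A=39 B=17 C=36] avail[A=39 B=17 C=36] open={}
Step 9: reserve R5 C 4 -> on_hand[A=39 B=17 C=36] avail[A=39 B=17 C=32] open={R5}
Step 10: reserve R6 A 7 -> on_hand[A=39 B=17 C=36] avail[A=32 B=17 C=32] open={R5,R6}
Step 11: reserve R7 A 1 -> on_hand[A=39 B=17 C=36] avail[A=31 B=17 C=32] open={R5,R6,R7}
Step 12: commit R5 -> on_hand[A=39 B=17 C=32] avail[A=31 B=17 C=32] open={R6,R7}
Step 13: commit R6 -> on_hand[A=32 B=17 C=32] avail[A=31 B=17 C=32] open={R7}
Step 14: reserve R8 C 3 -> on_hand[A=32 B=17 C=32] avail[A=31 B=17 C=29] open={R7,R8}
Step 15: reserve R9 A 3 -> on_hand[A=32 B=17 C=32] avail[A=28 B=17 C=29] open={R7,R8,R9}
Step 16: reserve R10 A 8 -> on_hand[A=32 B=17 C=32] avail[A=20 B=17 C=29] open={R10,R7,R8,R9}
Step 17: reserve R11 B 6 -> on_hand[A=32 B=17 C=32] avail[A=20 B=11 C=29] open={R10,R11,R7,R8,R9}
Step 18: reserve R12 B 7 -> on_hand[A=32 B=17 C=32] avail[A=20 B=4 C=29] open={R10,R11,R12,R7,R8,R9}
Step 19: reserve R13 A 7 -> on_hand[A=32 B=17 C=32] avail[A=13 B=4 C=29] open={R10,R11,R12,R13,R7,R8,R9}
Step 20: commit R13 -> on_hand[A=25 B=17 C=32] avail[A=13 B=4 C=29] open={R10,R11,R12,R7,R8,R9}
Step 21: reserve R14 A 6 -> on_hand[A=25 B=17 C=32] avail[A=7 B=4 C=29] open={R10,R11,R12,R14,R7,R8,R9}
Step 22: reserve R15 C 5 -> on_hand[A=25 B=17 C=32] avail[A=7 B=4 C=24] open={R10,R11,R12,R14,R15,R7,R8,R9}
Step 23: reserve R16 B 2 -> on_hand[A=25 B=17 C=32] avail[A=7 B=2 C=24] open={R10,R11,R12,R14,R15,R16,R7,R8,R9}
Step 24: reserve R17 B 1 -> on_hand[A=25 B=17 C=32] avail[A=7 B=1 C=24] open={R10,R11,R12,R14,R15,R16,R17,R7,R8,R9}
Open reservations: ['R10', 'R11', 'R12', 'R14', 'R15', 'R16', 'R17', 'R7', 'R8', 'R9'] -> 10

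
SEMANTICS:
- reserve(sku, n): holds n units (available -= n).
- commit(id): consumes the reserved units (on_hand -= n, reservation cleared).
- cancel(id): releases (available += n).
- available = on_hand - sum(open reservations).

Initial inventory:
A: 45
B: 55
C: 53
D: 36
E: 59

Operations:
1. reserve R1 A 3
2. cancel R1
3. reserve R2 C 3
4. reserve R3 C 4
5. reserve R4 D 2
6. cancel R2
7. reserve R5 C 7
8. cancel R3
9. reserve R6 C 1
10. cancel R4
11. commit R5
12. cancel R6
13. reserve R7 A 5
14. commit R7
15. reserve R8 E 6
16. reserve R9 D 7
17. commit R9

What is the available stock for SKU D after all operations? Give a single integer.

Step 1: reserve R1 A 3 -> on_hand[A=45 B=55 C=53 D=36 E=59] avail[A=42 B=55 C=53 D=36 E=59] open={R1}
Step 2: cancel R1 -> on_hand[A=45 B=55 C=53 D=36 E=59] avail[A=45 B=55 C=53 D=36 E=59] open={}
Step 3: reserve R2 C 3 -> on_hand[A=45 B=55 C=53 D=36 E=59] avail[A=45 B=55 C=50 D=36 E=59] open={R2}
Step 4: reserve R3 C 4 -> on_hand[A=45 B=55 C=53 D=36 E=59] avail[A=45 B=55 C=46 D=36 E=59] open={R2,R3}
Step 5: reserve R4 D 2 -> on_hand[A=45 B=55 C=53 D=36 E=59] avail[A=45 B=55 C=46 D=34 E=59] open={R2,R3,R4}
Step 6: cancel R2 -> on_hand[A=45 B=55 C=53 D=36 E=59] avail[A=45 B=55 C=49 D=34 E=59] open={R3,R4}
Step 7: reserve R5 C 7 -> on_hand[A=45 B=55 C=53 D=36 E=59] avail[A=45 B=55 C=42 D=34 E=59] open={R3,R4,R5}
Step 8: cancel R3 -> on_hand[A=45 B=55 C=53 D=36 E=59] avail[A=45 B=55 C=46 D=34 E=59] open={R4,R5}
Step 9: reserve R6 C 1 -> on_hand[A=45 B=55 C=53 D=36 E=59] avail[A=45 B=55 C=45 D=34 E=59] open={R4,R5,R6}
Step 10: cancel R4 -> on_hand[A=45 B=55 C=53 D=36 E=59] avail[A=45 B=55 C=45 D=36 E=59] open={R5,R6}
Step 11: commit R5 -> on_hand[A=45 B=55 C=46 D=36 E=59] avail[A=45 B=55 C=45 D=36 E=59] open={R6}
Step 12: cancel R6 -> on_hand[A=45 B=55 C=46 D=36 E=59] avail[A=45 B=55 C=46 D=36 E=59] open={}
Step 13: reserve R7 A 5 -> on_hand[A=45 B=55 C=46 D=36 E=59] avail[A=40 B=55 C=46 D=36 E=59] open={R7}
Step 14: commit R7 -> on_hand[A=40 B=55 C=46 D=36 E=59] avail[A=40 B=55 C=46 D=36 E=59] open={}
Step 15: reserve R8 E 6 -> on_hand[A=40 B=55 C=46 D=36 E=59] avail[A=40 B=55 C=46 D=36 E=53] open={R8}
Step 16: reserve R9 D 7 -> on_hand[A=40 B=55 C=46 D=36 E=59] avail[A=40 B=55 C=46 D=29 E=53] open={R8,R9}
Step 17: commit R9 -> on_hand[A=40 B=55 C=46 D=29 E=59] avail[A=40 B=55 C=46 D=29 E=53] open={R8}
Final available[D] = 29

Answer: 29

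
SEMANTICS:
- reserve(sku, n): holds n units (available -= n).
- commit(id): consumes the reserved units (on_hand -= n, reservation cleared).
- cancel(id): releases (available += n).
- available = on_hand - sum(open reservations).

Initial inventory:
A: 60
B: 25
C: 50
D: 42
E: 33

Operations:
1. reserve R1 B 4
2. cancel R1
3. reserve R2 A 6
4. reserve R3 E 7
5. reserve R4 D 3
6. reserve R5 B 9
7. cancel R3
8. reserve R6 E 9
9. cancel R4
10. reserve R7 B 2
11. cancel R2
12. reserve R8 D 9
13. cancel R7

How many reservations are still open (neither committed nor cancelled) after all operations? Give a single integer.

Answer: 3

Derivation:
Step 1: reserve R1 B 4 -> on_hand[A=60 B=25 C=50 D=42 E=33] avail[A=60 B=21 C=50 D=42 E=33] open={R1}
Step 2: cancel R1 -> on_hand[A=60 B=25 C=50 D=42 E=33] avail[A=60 B=25 C=50 D=42 E=33] open={}
Step 3: reserve R2 A 6 -> on_hand[A=60 B=25 C=50 D=42 E=33] avail[A=54 B=25 C=50 D=42 E=33] open={R2}
Step 4: reserve R3 E 7 -> on_hand[A=60 B=25 C=50 D=42 E=33] avail[A=54 B=25 C=50 D=42 E=26] open={R2,R3}
Step 5: reserve R4 D 3 -> on_hand[A=60 B=25 C=50 D=42 E=33] avail[A=54 B=25 C=50 D=39 E=26] open={R2,R3,R4}
Step 6: reserve R5 B 9 -> on_hand[A=60 B=25 C=50 D=42 E=33] avail[A=54 B=16 C=50 D=39 E=26] open={R2,R3,R4,R5}
Step 7: cancel R3 -> on_hand[A=60 B=25 C=50 D=42 E=33] avail[A=54 B=16 C=50 D=39 E=33] open={R2,R4,R5}
Step 8: reserve R6 E 9 -> on_hand[A=60 B=25 C=50 D=42 E=33] avail[A=54 B=16 C=50 D=39 E=24] open={R2,R4,R5,R6}
Step 9: cancel R4 -> on_hand[A=60 B=25 C=50 D=42 E=33] avail[A=54 B=16 C=50 D=42 E=24] open={R2,R5,R6}
Step 10: reserve R7 B 2 -> on_hand[A=60 B=25 C=50 D=42 E=33] avail[A=54 B=14 C=50 D=42 E=24] open={R2,R5,R6,R7}
Step 11: cancel R2 -> on_hand[A=60 B=25 C=50 D=42 E=33] avail[A=60 B=14 C=50 D=42 E=24] open={R5,R6,R7}
Step 12: reserve R8 D 9 -> on_hand[A=60 B=25 C=50 D=42 E=33] avail[A=60 B=14 C=50 D=33 E=24] open={R5,R6,R7,R8}
Step 13: cancel R7 -> on_hand[A=60 B=25 C=50 D=42 E=33] avail[A=60 B=16 C=50 D=33 E=24] open={R5,R6,R8}
Open reservations: ['R5', 'R6', 'R8'] -> 3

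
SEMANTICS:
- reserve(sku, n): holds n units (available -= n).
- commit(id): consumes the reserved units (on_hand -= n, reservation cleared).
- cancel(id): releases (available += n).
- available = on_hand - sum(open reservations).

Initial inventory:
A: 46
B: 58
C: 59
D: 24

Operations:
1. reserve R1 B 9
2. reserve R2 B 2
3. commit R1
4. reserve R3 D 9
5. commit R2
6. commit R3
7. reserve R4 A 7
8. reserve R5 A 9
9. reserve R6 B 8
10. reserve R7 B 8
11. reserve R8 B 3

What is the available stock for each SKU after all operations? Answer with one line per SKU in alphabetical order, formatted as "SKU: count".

Step 1: reserve R1 B 9 -> on_hand[A=46 B=58 C=59 D=24] avail[A=46 B=49 C=59 D=24] open={R1}
Step 2: reserve R2 B 2 -> on_hand[A=46 B=58 C=59 D=24] avail[A=46 B=47 C=59 D=24] open={R1,R2}
Step 3: commit R1 -> on_hand[A=46 B=49 C=59 D=24] avail[A=46 B=47 C=59 D=24] open={R2}
Step 4: reserve R3 D 9 -> on_hand[A=46 B=49 C=59 D=24] avail[A=46 B=47 C=59 D=15] open={R2,R3}
Step 5: commit R2 -> on_hand[A=46 B=47 C=59 D=24] avail[A=46 B=47 C=59 D=15] open={R3}
Step 6: commit R3 -> on_hand[A=46 B=47 C=59 D=15] avail[A=46 B=47 C=59 D=15] open={}
Step 7: reserve R4 A 7 -> on_hand[A=46 B=47 C=59 D=15] avail[A=39 B=47 C=59 D=15] open={R4}
Step 8: reserve R5 A 9 -> on_hand[A=46 B=47 C=59 D=15] avail[A=30 B=47 C=59 D=15] open={R4,R5}
Step 9: reserve R6 B 8 -> on_hand[A=46 B=47 C=59 D=15] avail[A=30 B=39 C=59 D=15] open={R4,R5,R6}
Step 10: reserve R7 B 8 -> on_hand[A=46 B=47 C=59 D=15] avail[A=30 B=31 C=59 D=15] open={R4,R5,R6,R7}
Step 11: reserve R8 B 3 -> on_hand[A=46 B=47 C=59 D=15] avail[A=30 B=28 C=59 D=15] open={R4,R5,R6,R7,R8}

Answer: A: 30
B: 28
C: 59
D: 15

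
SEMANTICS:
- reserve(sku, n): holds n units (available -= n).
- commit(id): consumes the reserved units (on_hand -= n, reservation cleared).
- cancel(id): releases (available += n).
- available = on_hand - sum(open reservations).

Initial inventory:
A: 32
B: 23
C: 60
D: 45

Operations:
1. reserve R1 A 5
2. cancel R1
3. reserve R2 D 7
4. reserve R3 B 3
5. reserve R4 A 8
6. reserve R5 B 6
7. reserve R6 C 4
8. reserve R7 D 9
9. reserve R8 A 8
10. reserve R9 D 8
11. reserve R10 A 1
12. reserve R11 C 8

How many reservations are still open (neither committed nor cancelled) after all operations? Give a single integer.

Answer: 10

Derivation:
Step 1: reserve R1 A 5 -> on_hand[A=32 B=23 C=60 D=45] avail[A=27 B=23 C=60 D=45] open={R1}
Step 2: cancel R1 -> on_hand[A=32 B=23 C=60 D=45] avail[A=32 B=23 C=60 D=45] open={}
Step 3: reserve R2 D 7 -> on_hand[A=32 B=23 C=60 D=45] avail[A=32 B=23 C=60 D=38] open={R2}
Step 4: reserve R3 B 3 -> on_hand[A=32 B=23 C=60 D=45] avail[A=32 B=20 C=60 D=38] open={R2,R3}
Step 5: reserve R4 A 8 -> on_hand[A=32 B=23 C=60 D=45] avail[A=24 B=20 C=60 D=38] open={R2,R3,R4}
Step 6: reserve R5 B 6 -> on_hand[A=32 B=23 C=60 D=45] avail[A=24 B=14 C=60 D=38] open={R2,R3,R4,R5}
Step 7: reserve R6 C 4 -> on_hand[A=32 B=23 C=60 D=45] avail[A=24 B=14 C=56 D=38] open={R2,R3,R4,R5,R6}
Step 8: reserve R7 D 9 -> on_hand[A=32 B=23 C=60 D=45] avail[A=24 B=14 C=56 D=29] open={R2,R3,R4,R5,R6,R7}
Step 9: reserve R8 A 8 -> on_hand[A=32 B=23 C=60 D=45] avail[A=16 B=14 C=56 D=29] open={R2,R3,R4,R5,R6,R7,R8}
Step 10: reserve R9 D 8 -> on_hand[A=32 B=23 C=60 D=45] avail[A=16 B=14 C=56 D=21] open={R2,R3,R4,R5,R6,R7,R8,R9}
Step 11: reserve R10 A 1 -> on_hand[A=32 B=23 C=60 D=45] avail[A=15 B=14 C=56 D=21] open={R10,R2,R3,R4,R5,R6,R7,R8,R9}
Step 12: reserve R11 C 8 -> on_hand[A=32 B=23 C=60 D=45] avail[A=15 B=14 C=48 D=21] open={R10,R11,R2,R3,R4,R5,R6,R7,R8,R9}
Open reservations: ['R10', 'R11', 'R2', 'R3', 'R4', 'R5', 'R6', 'R7', 'R8', 'R9'] -> 10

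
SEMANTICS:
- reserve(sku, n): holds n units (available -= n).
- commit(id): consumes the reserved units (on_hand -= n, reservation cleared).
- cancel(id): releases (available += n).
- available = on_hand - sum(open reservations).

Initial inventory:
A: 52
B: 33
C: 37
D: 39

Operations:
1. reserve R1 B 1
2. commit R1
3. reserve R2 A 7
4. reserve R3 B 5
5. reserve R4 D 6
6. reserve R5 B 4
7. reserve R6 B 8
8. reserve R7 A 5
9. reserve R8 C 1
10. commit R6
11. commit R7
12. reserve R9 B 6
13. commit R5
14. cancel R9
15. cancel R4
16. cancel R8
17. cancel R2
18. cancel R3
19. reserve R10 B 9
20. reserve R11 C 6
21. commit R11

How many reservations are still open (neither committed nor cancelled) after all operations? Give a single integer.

Answer: 1

Derivation:
Step 1: reserve R1 B 1 -> on_hand[A=52 B=33 C=37 D=39] avail[A=52 B=32 C=37 D=39] open={R1}
Step 2: commit R1 -> on_hand[A=52 B=32 C=37 D=39] avail[A=52 B=32 C=37 D=39] open={}
Step 3: reserve R2 A 7 -> on_hand[A=52 B=32 C=37 D=39] avail[A=45 B=32 C=37 D=39] open={R2}
Step 4: reserve R3 B 5 -> on_hand[A=52 B=32 C=37 D=39] avail[A=45 B=27 C=37 D=39] open={R2,R3}
Step 5: reserve R4 D 6 -> on_hand[A=52 B=32 C=37 D=39] avail[A=45 B=27 C=37 D=33] open={R2,R3,R4}
Step 6: reserve R5 B 4 -> on_hand[A=52 B=32 C=37 D=39] avail[A=45 B=23 C=37 D=33] open={R2,R3,R4,R5}
Step 7: reserve R6 B 8 -> on_hand[A=52 B=32 C=37 D=39] avail[A=45 B=15 C=37 D=33] open={R2,R3,R4,R5,R6}
Step 8: reserve R7 A 5 -> on_hand[A=52 B=32 C=37 D=39] avail[A=40 B=15 C=37 D=33] open={R2,R3,R4,R5,R6,R7}
Step 9: reserve R8 C 1 -> on_hand[A=52 B=32 C=37 D=39] avail[A=40 B=15 C=36 D=33] open={R2,R3,R4,R5,R6,R7,R8}
Step 10: commit R6 -> on_hand[A=52 B=24 C=37 D=39] avail[A=40 B=15 C=36 D=33] open={R2,R3,R4,R5,R7,R8}
Step 11: commit R7 -> on_hand[A=47 B=24 C=37 D=39] avail[A=40 B=15 C=36 D=33] open={R2,R3,R4,R5,R8}
Step 12: reserve R9 B 6 -> on_hand[A=47 B=24 C=37 D=39] avail[A=40 B=9 C=36 D=33] open={R2,R3,R4,R5,R8,R9}
Step 13: commit R5 -> on_hand[A=47 B=20 C=37 D=39] avail[A=40 B=9 C=36 D=33] open={R2,R3,R4,R8,R9}
Step 14: cancel R9 -> on_hand[A=47 B=20 C=37 D=39] avail[A=40 B=15 C=36 D=33] open={R2,R3,R4,R8}
Step 15: cancel R4 -> on_hand[A=47 B=20 C=37 D=39] avail[A=40 B=15 C=36 D=39] open={R2,R3,R8}
Step 16: cancel R8 -> on_hand[A=47 B=20 C=37 D=39] avail[A=40 B=15 C=37 D=39] open={R2,R3}
Step 17: cancel R2 -> on_hand[A=47 B=20 C=37 D=39] avail[A=47 B=15 C=37 D=39] open={R3}
Step 18: cancel R3 -> on_hand[A=47 B=20 C=37 D=39] avail[A=47 B=20 C=37 D=39] open={}
Step 19: reserve R10 B 9 -> on_hand[A=47 B=20 C=37 D=39] avail[A=47 B=11 C=37 D=39] open={R10}
Step 20: reserve R11 C 6 -> on_hand[A=47 B=20 C=37 D=39] avail[A=47 B=11 C=31 D=39] open={R10,R11}
Step 21: commit R11 -> on_hand[A=47 B=20 C=31 D=39] avail[A=47 B=11 C=31 D=39] open={R10}
Open reservations: ['R10'] -> 1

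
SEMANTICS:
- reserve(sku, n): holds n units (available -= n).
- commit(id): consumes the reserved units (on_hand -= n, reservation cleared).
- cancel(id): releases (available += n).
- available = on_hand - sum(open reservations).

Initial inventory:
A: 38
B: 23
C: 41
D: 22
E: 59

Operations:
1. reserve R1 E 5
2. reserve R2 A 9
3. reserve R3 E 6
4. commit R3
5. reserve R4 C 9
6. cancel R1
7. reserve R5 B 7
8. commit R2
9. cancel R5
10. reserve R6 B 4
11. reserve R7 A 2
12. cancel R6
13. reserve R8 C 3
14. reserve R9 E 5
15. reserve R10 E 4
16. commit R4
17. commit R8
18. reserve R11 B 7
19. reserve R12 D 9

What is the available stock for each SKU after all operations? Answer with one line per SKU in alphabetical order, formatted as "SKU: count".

Step 1: reserve R1 E 5 -> on_hand[A=38 B=23 C=41 D=22 E=59] avail[A=38 B=23 C=41 D=22 E=54] open={R1}
Step 2: reserve R2 A 9 -> on_hand[A=38 B=23 C=41 D=22 E=59] avail[A=29 B=23 C=41 D=22 E=54] open={R1,R2}
Step 3: reserve R3 E 6 -> on_hand[A=38 B=23 C=41 D=22 E=59] avail[A=29 B=23 C=41 D=22 E=48] open={R1,R2,R3}
Step 4: commit R3 -> on_hand[A=38 B=23 C=41 D=22 E=53] avail[A=29 B=23 C=41 D=22 E=48] open={R1,R2}
Step 5: reserve R4 C 9 -> on_hand[A=38 B=23 C=41 D=22 E=53] avail[A=29 B=23 C=32 D=22 E=48] open={R1,R2,R4}
Step 6: cancel R1 -> on_hand[A=38 B=23 C=41 D=22 E=53] avail[A=29 B=23 C=32 D=22 E=53] open={R2,R4}
Step 7: reserve R5 B 7 -> on_hand[A=38 B=23 C=41 D=22 E=53] avail[A=29 B=16 C=32 D=22 E=53] open={R2,R4,R5}
Step 8: commit R2 -> on_hand[A=29 B=23 C=41 D=22 E=53] avail[A=29 B=16 C=32 D=22 E=53] open={R4,R5}
Step 9: cancel R5 -> on_hand[A=29 B=23 C=41 D=22 E=53] avail[A=29 B=23 C=32 D=22 E=53] open={R4}
Step 10: reserve R6 B 4 -> on_hand[A=29 B=23 C=41 D=22 E=53] avail[A=29 B=19 C=32 D=22 E=53] open={R4,R6}
Step 11: reserve R7 A 2 -> on_hand[A=29 B=23 C=41 D=22 E=53] avail[A=27 B=19 C=32 D=22 E=53] open={R4,R6,R7}
Step 12: cancel R6 -> on_hand[A=29 B=23 C=41 D=22 E=53] avail[A=27 B=23 C=32 D=22 E=53] open={R4,R7}
Step 13: reserve R8 C 3 -> on_hand[A=29 B=23 C=41 D=22 E=53] avail[A=27 B=23 C=29 D=22 E=53] open={R4,R7,R8}
Step 14: reserve R9 E 5 -> on_hand[A=29 B=23 C=41 D=22 E=53] avail[A=27 B=23 C=29 D=22 E=48] open={R4,R7,R8,R9}
Step 15: reserve R10 E 4 -> on_hand[A=29 B=23 C=41 D=22 E=53] avail[A=27 B=23 C=29 D=22 E=44] open={R10,R4,R7,R8,R9}
Step 16: commit R4 -> on_hand[A=29 B=23 C=32 D=22 E=53] avail[A=27 B=23 C=29 D=22 E=44] open={R10,R7,R8,R9}
Step 17: commit R8 -> on_hand[A=29 B=23 C=29 D=22 E=53] avail[A=27 B=23 C=29 D=22 E=44] open={R10,R7,R9}
Step 18: reserve R11 B 7 -> on_hand[A=29 B=23 C=29 D=22 E=53] avail[A=27 B=16 C=29 D=22 E=44] open={R10,R11,R7,R9}
Step 19: reserve R12 D 9 -> on_hand[A=29 B=23 C=29 D=22 E=53] avail[A=27 B=16 C=29 D=13 E=44] open={R10,R11,R12,R7,R9}

Answer: A: 27
B: 16
C: 29
D: 13
E: 44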